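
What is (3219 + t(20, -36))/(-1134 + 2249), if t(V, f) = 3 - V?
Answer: 3202/1115 ≈ 2.8717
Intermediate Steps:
(3219 + t(20, -36))/(-1134 + 2249) = (3219 + (3 - 1*20))/(-1134 + 2249) = (3219 + (3 - 20))/1115 = (3219 - 17)*(1/1115) = 3202*(1/1115) = 3202/1115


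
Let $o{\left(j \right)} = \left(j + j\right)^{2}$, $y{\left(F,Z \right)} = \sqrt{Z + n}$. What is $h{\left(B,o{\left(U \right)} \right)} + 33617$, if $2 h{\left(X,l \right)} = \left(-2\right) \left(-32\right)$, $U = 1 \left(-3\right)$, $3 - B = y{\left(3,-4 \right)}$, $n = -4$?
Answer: $33649$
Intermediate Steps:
$y{\left(F,Z \right)} = \sqrt{-4 + Z}$ ($y{\left(F,Z \right)} = \sqrt{Z - 4} = \sqrt{-4 + Z}$)
$B = 3 - 2 i \sqrt{2}$ ($B = 3 - \sqrt{-4 - 4} = 3 - \sqrt{-8} = 3 - 2 i \sqrt{2} \approx 3.0 - 2.8284 i$)
$U = -3$
$o{\left(j \right)} = 4 j^{2}$ ($o{\left(j \right)} = \left(2 j\right)^{2} = 4 j^{2}$)
$h{\left(X,l \right)} = 32$ ($h{\left(X,l \right)} = \frac{\left(-2\right) \left(-32\right)}{2} = \frac{1}{2} \cdot 64 = 32$)
$h{\left(B,o{\left(U \right)} \right)} + 33617 = 32 + 33617 = 33649$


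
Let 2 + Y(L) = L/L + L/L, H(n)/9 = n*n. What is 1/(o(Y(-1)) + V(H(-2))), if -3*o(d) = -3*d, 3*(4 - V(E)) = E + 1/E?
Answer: -108/865 ≈ -0.12486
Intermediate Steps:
H(n) = 9*n² (H(n) = 9*(n*n) = 9*n²)
Y(L) = 0 (Y(L) = -2 + (L/L + L/L) = -2 + (1 + 1) = -2 + 2 = 0)
V(E) = 4 - E/3 - 1/(3*E) (V(E) = 4 - (E + 1/E)/3 = 4 + (-E/3 - 1/(3*E)) = 4 - E/3 - 1/(3*E))
o(d) = d (o(d) = -(-1)*d = d)
1/(o(Y(-1)) + V(H(-2))) = 1/(0 + (4 - 3*(-2)² - 1/(3*(9*(-2)²)))) = 1/(0 + (4 - 3*4 - 1/(3*(9*4)))) = 1/(0 + (4 - ⅓*36 - ⅓/36)) = 1/(0 + (4 - 12 - ⅓*1/36)) = 1/(0 + (4 - 12 - 1/108)) = 1/(0 - 865/108) = 1/(-865/108) = -108/865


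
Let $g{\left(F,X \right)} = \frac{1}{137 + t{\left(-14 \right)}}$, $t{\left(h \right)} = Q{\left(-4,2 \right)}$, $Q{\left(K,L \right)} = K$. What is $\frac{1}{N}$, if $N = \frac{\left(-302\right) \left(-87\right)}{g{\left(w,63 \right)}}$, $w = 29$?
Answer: $\frac{1}{3494442} \approx 2.8617 \cdot 10^{-7}$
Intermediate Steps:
$t{\left(h \right)} = -4$
$g{\left(F,X \right)} = \frac{1}{133}$ ($g{\left(F,X \right)} = \frac{1}{137 - 4} = \frac{1}{133}$)
$N = 3494442$ ($N = \left(-302\right) \left(-87\right) \frac{1}{\frac{1}{133}} = 26274 \cdot 133 = 3494442$)
$\frac{1}{N} = \frac{1}{3494442}$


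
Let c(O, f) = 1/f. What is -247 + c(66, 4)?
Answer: -987/4 ≈ -246.75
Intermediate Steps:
-247 + c(66, 4) = -247 + 1/4 = -987/4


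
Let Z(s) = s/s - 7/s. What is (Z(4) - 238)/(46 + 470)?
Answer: -955/2064 ≈ -0.46269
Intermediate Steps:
Z(s) = 1 - 7/s
(Z(4) - 238)/(46 + 470) = ((-7 + 4)/4 - 238)/(46 + 470) = ((¼)*(-3) - 238)/516 = (-¾ - 238)*(1/516) = -955/4*1/516 = -955/2064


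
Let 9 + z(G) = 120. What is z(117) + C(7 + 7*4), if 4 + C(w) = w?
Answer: 142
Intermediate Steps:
z(G) = 111 (z(G) = -9 + 120 = 111)
C(w) = -4 + w
z(117) + C(7 + 7*4) = 111 + (-4 + (7 + 7*4)) = 111 + (-4 + (7 + 28)) = 111 + (-4 + 35) = 111 + 31 = 142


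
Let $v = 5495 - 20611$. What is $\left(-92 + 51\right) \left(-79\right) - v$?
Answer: $18355$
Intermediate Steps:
$v = -15116$
$\left(-92 + 51\right) \left(-79\right) - v = \left(-92 + 51\right) \left(-79\right) - -15116 = \left(-41\right) \left(-79\right) + 15116 = 3239 + 15116 = 18355$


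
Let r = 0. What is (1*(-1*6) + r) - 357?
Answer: -363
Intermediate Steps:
(1*(-1*6) + r) - 357 = (1*(-1*6) + 0) - 357 = (1*(-6) + 0) - 357 = (-6 + 0) - 357 = -6 - 357 = -363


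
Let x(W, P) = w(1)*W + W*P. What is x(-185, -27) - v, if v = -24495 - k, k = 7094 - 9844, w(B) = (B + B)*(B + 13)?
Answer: 21560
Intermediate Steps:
w(B) = 2*B*(13 + B) (w(B) = (2*B)*(13 + B) = 2*B*(13 + B))
k = -2750
x(W, P) = 28*W + P*W (x(W, P) = (2*1*(13 + 1))*W + W*P = (2*1*14)*W + P*W = 28*W + P*W)
v = -21745 (v = -24495 - 1*(-2750) = -24495 + 2750 = -21745)
x(-185, -27) - v = -185*(28 - 27) - 1*(-21745) = -185*1 + 21745 = -185 + 21745 = 21560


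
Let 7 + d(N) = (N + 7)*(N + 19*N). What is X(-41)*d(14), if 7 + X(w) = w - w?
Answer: -41111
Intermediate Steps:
d(N) = -7 + 20*N*(7 + N) (d(N) = -7 + (N + 7)*(N + 19*N) = -7 + (7 + N)*(20*N) = -7 + 20*N*(7 + N))
X(w) = -7 (X(w) = -7 + (w - w) = -7 + 0 = -7)
X(-41)*d(14) = -7*(-7 + 20*14**2 + 140*14) = -7*(-7 + 20*196 + 1960) = -7*(-7 + 3920 + 1960) = -7*5873 = -41111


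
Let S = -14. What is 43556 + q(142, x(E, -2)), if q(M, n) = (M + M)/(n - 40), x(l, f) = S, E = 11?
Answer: 1175870/27 ≈ 43551.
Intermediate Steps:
x(l, f) = -14
q(M, n) = 2*M/(-40 + n) (q(M, n) = (2*M)/(-40 + n) = 2*M/(-40 + n))
43556 + q(142, x(E, -2)) = 43556 + 2*142/(-40 - 14) = 43556 + 2*142/(-54) = 43556 + 2*142*(-1/54) = 43556 - 142/27 = 1175870/27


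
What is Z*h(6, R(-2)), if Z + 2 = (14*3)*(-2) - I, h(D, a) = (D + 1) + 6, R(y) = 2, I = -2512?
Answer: 31538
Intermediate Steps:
h(D, a) = 7 + D (h(D, a) = (1 + D) + 6 = 7 + D)
Z = 2426 (Z = -2 + ((14*3)*(-2) - 1*(-2512)) = -2 + (42*(-2) + 2512) = -2 + (-84 + 2512) = -2 + 2428 = 2426)
Z*h(6, R(-2)) = 2426*(7 + 6) = 2426*13 = 31538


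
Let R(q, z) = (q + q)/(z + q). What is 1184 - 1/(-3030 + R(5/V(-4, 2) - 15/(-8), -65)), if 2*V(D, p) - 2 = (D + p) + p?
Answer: 333665501/281812 ≈ 1184.0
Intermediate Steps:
V(D, p) = 1 + p + D/2 (V(D, p) = 1 + ((D + p) + p)/2 = 1 + (D + 2*p)/2 = 1 + (p + D/2) = 1 + p + D/2)
R(q, z) = 2*q/(q + z) (R(q, z) = (2*q)/(q + z) = 2*q/(q + z))
1184 - 1/(-3030 + R(5/V(-4, 2) - 15/(-8), -65)) = 1184 - 1/(-3030 + 2*(5/(1 + 2 + (½)*(-4)) - 15/(-8))/((5/(1 + 2 + (½)*(-4)) - 15/(-8)) - 65)) = 1184 - 1/(-3030 + 2*(5/(1 + 2 - 2) - 15*(-⅛))/((5/(1 + 2 - 2) - 15*(-⅛)) - 65)) = 1184 - 1/(-3030 + 2*(5/1 + 15/8)/((5/1 + 15/8) - 65)) = 1184 - 1/(-3030 + 2*(5*1 + 15/8)/((5*1 + 15/8) - 65)) = 1184 - 1/(-3030 + 2*(5 + 15/8)/((5 + 15/8) - 65)) = 1184 - 1/(-3030 + 2*(55/8)/(55/8 - 65)) = 1184 - 1/(-3030 + 2*(55/8)/(-465/8)) = 1184 - 1/(-3030 + 2*(55/8)*(-8/465)) = 1184 - 1/(-3030 - 22/93) = 1184 - 1/(-281812/93) = 1184 - 1*(-93/281812) = 1184 + 93/281812 = 333665501/281812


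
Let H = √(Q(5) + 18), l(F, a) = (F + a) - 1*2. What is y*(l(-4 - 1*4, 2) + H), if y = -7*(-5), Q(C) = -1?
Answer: -280 + 35*√17 ≈ -135.69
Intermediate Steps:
l(F, a) = -2 + F + a (l(F, a) = (F + a) - 2 = -2 + F + a)
y = 35
H = √17 (H = √(-1 + 18) = √17 ≈ 4.1231)
y*(l(-4 - 1*4, 2) + H) = 35*((-2 + (-4 - 1*4) + 2) + √17) = 35*((-2 + (-4 - 4) + 2) + √17) = 35*((-2 - 8 + 2) + √17) = 35*(-8 + √17) = -280 + 35*√17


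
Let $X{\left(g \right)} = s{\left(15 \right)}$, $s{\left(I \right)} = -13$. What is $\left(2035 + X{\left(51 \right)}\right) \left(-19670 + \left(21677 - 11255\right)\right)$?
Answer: $-18699456$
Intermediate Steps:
$X{\left(g \right)} = -13$
$\left(2035 + X{\left(51 \right)}\right) \left(-19670 + \left(21677 - 11255\right)\right) = \left(2035 - 13\right) \left(-19670 + \left(21677 - 11255\right)\right) = 2022 \left(-19670 + \left(21677 - 11255\right)\right) = 2022 \left(-19670 + 10422\right) = 2022 \left(-9248\right) = -18699456$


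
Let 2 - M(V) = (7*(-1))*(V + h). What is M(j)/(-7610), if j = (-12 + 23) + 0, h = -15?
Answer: 13/3805 ≈ 0.0034166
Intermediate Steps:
j = 11 (j = 11 + 0 = 11)
M(V) = -103 + 7*V (M(V) = 2 - 7*(-1)*(V - 15) = 2 - (-7)*(-15 + V) = 2 - (105 - 7*V) = 2 + (-105 + 7*V) = -103 + 7*V)
M(j)/(-7610) = (-103 + 7*11)/(-7610) = (-103 + 77)*(-1/7610) = -26*(-1/7610) = 13/3805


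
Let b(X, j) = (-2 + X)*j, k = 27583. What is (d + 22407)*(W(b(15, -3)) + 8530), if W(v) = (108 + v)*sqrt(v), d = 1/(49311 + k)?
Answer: 7348440858635/38447 + 118884506271*I*sqrt(39)/76894 ≈ 1.9113e+8 + 9.6553e+6*I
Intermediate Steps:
d = 1/76894 (d = 1/(49311 + 27583) = 1/76894 ≈ 1.3005e-5)
b(X, j) = j*(-2 + X)
W(v) = sqrt(v)*(108 + v)
(d + 22407)*(W(b(15, -3)) + 8530) = (1/76894 + 22407)*(sqrt(-3*(-2 + 15))*(108 - 3*(-2 + 15)) + 8530) = 1722963859*(sqrt(-3*13)*(108 - 3*13) + 8530)/76894 = 1722963859*(sqrt(-39)*(108 - 39) + 8530)/76894 = 1722963859*((I*sqrt(39))*69 + 8530)/76894 = 1722963859*(69*I*sqrt(39) + 8530)/76894 = 1722963859*(8530 + 69*I*sqrt(39))/76894 = 7348440858635/38447 + 118884506271*I*sqrt(39)/76894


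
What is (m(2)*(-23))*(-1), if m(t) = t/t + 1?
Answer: 46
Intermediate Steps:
m(t) = 2 (m(t) = 1 + 1 = 2)
(m(2)*(-23))*(-1) = (2*(-23))*(-1) = -46*(-1) = 46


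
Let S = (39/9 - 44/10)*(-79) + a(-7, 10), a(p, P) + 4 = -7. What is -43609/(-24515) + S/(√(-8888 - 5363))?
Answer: 43609/24515 + 86*I*√14251/213765 ≈ 1.7789 + 0.048027*I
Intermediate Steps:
a(p, P) = -11 (a(p, P) = -4 - 7 = -11)
S = -86/15 (S = (39/9 - 44/10)*(-79) - 11 = (39*(⅑) - 44*⅒)*(-79) - 11 = (13/3 - 22/5)*(-79) - 11 = -1/15*(-79) - 11 = 79/15 - 11 = -86/15 ≈ -5.7333)
-43609/(-24515) + S/(√(-8888 - 5363)) = -43609/(-24515) - 86/(15*√(-8888 - 5363)) = -43609*(-1/24515) - 86*(-I*√14251/14251)/15 = 43609/24515 - 86*(-I*√14251/14251)/15 = 43609/24515 - (-86)*I*√14251/213765 = 43609/24515 + 86*I*√14251/213765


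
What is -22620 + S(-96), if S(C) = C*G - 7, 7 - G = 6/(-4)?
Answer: -23443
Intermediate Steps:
G = 17/2 (G = 7 - 6/(-4) = 7 - 6*(-1)/4 = 7 - 1*(-3/2) = 7 + 3/2 = 17/2 ≈ 8.5000)
S(C) = -7 + 17*C/2 (S(C) = C*(17/2) - 7 = 17*C/2 - 7 = -7 + 17*C/2)
-22620 + S(-96) = -22620 + (-7 + (17/2)*(-96)) = -22620 + (-7 - 816) = -22620 - 823 = -23443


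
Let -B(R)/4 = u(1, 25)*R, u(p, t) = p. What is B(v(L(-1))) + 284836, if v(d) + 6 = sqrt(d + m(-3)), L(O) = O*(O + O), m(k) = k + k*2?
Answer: 284860 - 4*I*sqrt(7) ≈ 2.8486e+5 - 10.583*I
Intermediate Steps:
m(k) = 3*k (m(k) = k + 2*k = 3*k)
L(O) = 2*O**2 (L(O) = O*(2*O) = 2*O**2)
v(d) = -6 + sqrt(-9 + d) (v(d) = -6 + sqrt(d + 3*(-3)) = -6 + sqrt(d - 9) = -6 + sqrt(-9 + d))
B(R) = -4*R
B(v(L(-1))) + 284836 = -4*(-6 + sqrt(-9 + 2*(-1)**2)) + 284836 = -4*(-6 + sqrt(-9 + 2*1)) + 284836 = -4*(-6 + sqrt(-9 + 2)) + 284836 = -4*(-6 + sqrt(-7)) + 284836 = -4*(-6 + I*sqrt(7)) + 284836 = (24 - 4*I*sqrt(7)) + 284836 = 284860 - 4*I*sqrt(7)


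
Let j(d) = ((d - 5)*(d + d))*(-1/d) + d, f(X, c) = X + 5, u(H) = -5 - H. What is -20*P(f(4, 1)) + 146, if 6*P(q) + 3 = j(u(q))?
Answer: 76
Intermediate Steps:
f(X, c) = 5 + X
j(d) = 10 - d (j(d) = ((-5 + d)*(2*d))*(-1/d) + d = (2*d*(-5 + d))*(-1/d) + d = (10 - 2*d) + d = 10 - d)
P(q) = 2 + q/6 (P(q) = -½ + (10 - (-5 - q))/6 = -½ + (10 + (5 + q))/6 = -½ + (15 + q)/6 = -½ + (5/2 + q/6) = 2 + q/6)
-20*P(f(4, 1)) + 146 = -20*(2 + (5 + 4)/6) + 146 = -20*(2 + (⅙)*9) + 146 = -20*(2 + 3/2) + 146 = -20*7/2 + 146 = -70 + 146 = 76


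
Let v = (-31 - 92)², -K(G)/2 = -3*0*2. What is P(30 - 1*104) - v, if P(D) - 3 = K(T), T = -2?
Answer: -15126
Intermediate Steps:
K(G) = 0 (K(G) = -2*(-3*0)*2 = -0*2 = -2*0 = 0)
P(D) = 3 (P(D) = 3 + 0 = 3)
v = 15129 (v = (-123)² = 15129)
P(30 - 1*104) - v = 3 - 1*15129 = 3 - 15129 = -15126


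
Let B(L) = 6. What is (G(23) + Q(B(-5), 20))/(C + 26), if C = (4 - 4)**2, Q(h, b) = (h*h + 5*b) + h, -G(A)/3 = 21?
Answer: 79/26 ≈ 3.0385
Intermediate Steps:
G(A) = -63 (G(A) = -3*21 = -63)
Q(h, b) = h + h**2 + 5*b (Q(h, b) = (h**2 + 5*b) + h = h + h**2 + 5*b)
C = 0 (C = 0**2 = 0)
(G(23) + Q(B(-5), 20))/(C + 26) = (-63 + (6 + 6**2 + 5*20))/(0 + 26) = (-63 + (6 + 36 + 100))/26 = (-63 + 142)*(1/26) = 79*(1/26) = 79/26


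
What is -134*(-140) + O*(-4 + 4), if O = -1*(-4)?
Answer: 18760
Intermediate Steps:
O = 4
-134*(-140) + O*(-4 + 4) = -134*(-140) + 4*(-4 + 4) = 18760 + 4*0 = 18760 + 0 = 18760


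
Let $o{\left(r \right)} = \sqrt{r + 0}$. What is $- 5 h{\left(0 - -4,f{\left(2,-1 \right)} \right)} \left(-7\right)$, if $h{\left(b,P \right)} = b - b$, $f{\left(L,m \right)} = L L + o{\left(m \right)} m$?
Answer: $0$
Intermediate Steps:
$o{\left(r \right)} = \sqrt{r}$
$f{\left(L,m \right)} = L^{2} + m^{\frac{3}{2}}$ ($f{\left(L,m \right)} = L L + \sqrt{m} m = L^{2} + m^{\frac{3}{2}}$)
$h{\left(b,P \right)} = 0$
$- 5 h{\left(0 - -4,f{\left(2,-1 \right)} \right)} \left(-7\right) = \left(-5\right) 0 \left(-7\right) = 0 \left(-7\right) = 0$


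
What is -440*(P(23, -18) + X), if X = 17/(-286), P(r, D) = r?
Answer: -131220/13 ≈ -10094.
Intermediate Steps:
X = -17/286 (X = 17*(-1/286) = -17/286 ≈ -0.059441)
-440*(P(23, -18) + X) = -440*(23 - 17/286) = -440*6561/286 = -131220/13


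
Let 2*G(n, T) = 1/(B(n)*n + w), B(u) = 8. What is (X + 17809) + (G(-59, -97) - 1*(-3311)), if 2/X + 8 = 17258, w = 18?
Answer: 165401272283/7831500 ≈ 21120.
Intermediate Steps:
X = 1/8625 (X = 2/(-8 + 17258) = 2/17250 = 2*(1/17250) = 1/8625 ≈ 0.00011594)
G(n, T) = 1/(2*(18 + 8*n)) (G(n, T) = 1/(2*(8*n + 18)) = 1/(2*(18 + 8*n)))
(X + 17809) + (G(-59, -97) - 1*(-3311)) = (1/8625 + 17809) + (1/(4*(9 + 4*(-59))) - 1*(-3311)) = 153602626/8625 + (1/(4*(9 - 236)) + 3311) = 153602626/8625 + ((1/4)/(-227) + 3311) = 153602626/8625 + ((1/4)*(-1/227) + 3311) = 153602626/8625 + (-1/908 + 3311) = 153602626/8625 + 3006387/908 = 165401272283/7831500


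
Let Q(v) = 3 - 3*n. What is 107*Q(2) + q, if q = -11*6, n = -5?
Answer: 1860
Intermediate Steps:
Q(v) = 18 (Q(v) = 3 - 3*(-5) = 3 + 15 = 18)
q = -66
107*Q(2) + q = 107*18 - 66 = 1926 - 66 = 1860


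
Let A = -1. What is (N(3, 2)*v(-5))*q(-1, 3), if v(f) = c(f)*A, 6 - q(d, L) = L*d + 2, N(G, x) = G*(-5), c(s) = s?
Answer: -525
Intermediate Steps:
N(G, x) = -5*G
q(d, L) = 4 - L*d (q(d, L) = 6 - (L*d + 2) = 6 - (2 + L*d) = 6 + (-2 - L*d) = 4 - L*d)
v(f) = -f (v(f) = f*(-1) = -f)
(N(3, 2)*v(-5))*q(-1, 3) = ((-5*3)*(-1*(-5)))*(4 - 1*3*(-1)) = (-15*5)*(4 + 3) = -75*7 = -525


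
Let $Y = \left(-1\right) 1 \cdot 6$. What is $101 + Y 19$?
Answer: $-13$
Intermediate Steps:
$Y = -6$ ($Y = \left(-1\right) 6 = -6$)
$101 + Y 19 = 101 - 114 = -13$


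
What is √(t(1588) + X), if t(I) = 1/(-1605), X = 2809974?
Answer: √7238563271745/1605 ≈ 1676.3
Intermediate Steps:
t(I) = -1/1605
√(t(1588) + X) = √(-1/1605 + 2809974) = √(4510008269/1605) = √7238563271745/1605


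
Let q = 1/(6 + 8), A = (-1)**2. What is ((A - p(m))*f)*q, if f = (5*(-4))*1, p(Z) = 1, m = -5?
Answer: 0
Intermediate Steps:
f = -20 (f = -20*1 = -20)
A = 1
q = 1/14 ≈ 0.071429
((A - p(m))*f)*q = ((1 - 1*1)*(-20))*(1/14) = ((1 - 1)*(-20))*(1/14) = (0*(-20))*(1/14) = 0*(1/14) = 0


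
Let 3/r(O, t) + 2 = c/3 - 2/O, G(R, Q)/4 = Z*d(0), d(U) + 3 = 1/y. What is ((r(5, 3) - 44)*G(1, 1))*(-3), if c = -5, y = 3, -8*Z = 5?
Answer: 54580/61 ≈ 894.75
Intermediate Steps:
Z = -5/8 (Z = -⅛*5 = -5/8 ≈ -0.62500)
d(U) = -8/3 (d(U) = -3 + 1/3 = -3 + ⅓ = -8/3)
G(R, Q) = 20/3 (G(R, Q) = 4*(-5/8*(-8/3)) = 4*(5/3) = 20/3)
r(O, t) = 3/(-11/3 - 2/O) (r(O, t) = 3/(-2 + (-5/3 - 2/O)) = 3/(-11/3 - 2/O))
((r(5, 3) - 44)*G(1, 1))*(-3) = ((-9*5/(6 + 11*5) - 44)*(20/3))*(-3) = ((-9*5/(6 + 55) - 44)*(20/3))*(-3) = ((-9*5/61 - 44)*(20/3))*(-3) = ((-9*5*1/61 - 44)*(20/3))*(-3) = ((-45/61 - 44)*(20/3))*(-3) = -2729/61*20/3*(-3) = -54580/183*(-3) = 54580/61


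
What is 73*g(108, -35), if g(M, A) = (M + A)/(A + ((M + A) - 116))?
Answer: -5329/78 ≈ -68.321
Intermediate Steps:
g(M, A) = (A + M)/(-116 + M + 2*A) (g(M, A) = (A + M)/(A + ((A + M) - 116)) = (A + M)/(A + (-116 + A + M)) = (A + M)/(-116 + M + 2*A))
73*g(108, -35) = 73*((-35 + 108)/(-116 + 108 + 2*(-35))) = 73*(73/(-116 + 108 - 70)) = 73*(73/(-78)) = 73*(-1/78*73) = 73*(-73/78) = -5329/78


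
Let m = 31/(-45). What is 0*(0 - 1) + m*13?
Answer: -403/45 ≈ -8.9556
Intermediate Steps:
m = -31/45 (m = 31*(-1/45) = -31/45 ≈ -0.68889)
0*(0 - 1) + m*13 = 0*(0 - 1) - 31/45*13 = 0*(-1) - 403/45 = 0 - 403/45 = -403/45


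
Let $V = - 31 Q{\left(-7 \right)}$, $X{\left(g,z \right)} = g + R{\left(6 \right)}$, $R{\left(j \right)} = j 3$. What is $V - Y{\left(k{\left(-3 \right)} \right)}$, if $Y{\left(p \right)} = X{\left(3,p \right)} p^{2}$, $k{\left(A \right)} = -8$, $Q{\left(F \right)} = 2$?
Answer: $-1406$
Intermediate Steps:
$R{\left(j \right)} = 3 j$
$X{\left(g,z \right)} = 18 + g$ ($X{\left(g,z \right)} = g + 3 \cdot 6 = g + 18 = 18 + g$)
$Y{\left(p \right)} = 21 p^{2}$ ($Y{\left(p \right)} = \left(18 + 3\right) p^{2} = 21 p^{2}$)
$V = -62$ ($V = \left(-31\right) 2 = -62$)
$V - Y{\left(k{\left(-3 \right)} \right)} = -62 - 21 \left(-8\right)^{2} = -62 - 21 \cdot 64 = -62 - 1344 = -1406$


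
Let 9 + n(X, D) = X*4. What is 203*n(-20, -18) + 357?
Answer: -17710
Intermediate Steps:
n(X, D) = -9 + 4*X (n(X, D) = -9 + X*4 = -9 + 4*X)
203*n(-20, -18) + 357 = 203*(-9 + 4*(-20)) + 357 = 203*(-9 - 80) + 357 = 203*(-89) + 357 = -18067 + 357 = -17710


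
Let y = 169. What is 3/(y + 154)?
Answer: 3/323 ≈ 0.0092879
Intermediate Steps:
3/(y + 154) = 3/(169 + 154) = 3/323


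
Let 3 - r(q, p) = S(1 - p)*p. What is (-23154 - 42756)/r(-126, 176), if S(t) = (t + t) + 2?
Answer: -21970/20417 ≈ -1.0761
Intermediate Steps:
S(t) = 2 + 2*t (S(t) = 2*t + 2 = 2 + 2*t)
r(q, p) = 3 - p*(4 - 2*p) (r(q, p) = 3 - (2 + 2*(1 - p))*p = 3 - (2 + (2 - 2*p))*p = 3 - (4 - 2*p)*p = 3 - p*(4 - 2*p))
(-23154 - 42756)/r(-126, 176) = (-23154 - 42756)/(3 + 2*176*(-2 + 176)) = -65910/(3 + 2*176*174) = -65910/(3 + 61248) = -65910/61251 = -65910*1/61251 = -21970/20417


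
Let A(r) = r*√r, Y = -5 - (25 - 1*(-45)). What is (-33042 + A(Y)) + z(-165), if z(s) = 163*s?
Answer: -59937 - 375*I*√3 ≈ -59937.0 - 649.52*I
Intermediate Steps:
Y = -75 (Y = -5 - (25 + 45) = -5 - 1*70 = -5 - 70 = -75)
A(r) = r^(3/2)
(-33042 + A(Y)) + z(-165) = (-33042 + (-75)^(3/2)) + 163*(-165) = (-33042 - 375*I*√3) - 26895 = -59937 - 375*I*√3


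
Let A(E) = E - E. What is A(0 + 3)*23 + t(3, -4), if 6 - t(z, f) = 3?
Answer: 3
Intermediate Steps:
t(z, f) = 3 (t(z, f) = 6 - 1*3 = 6 - 3 = 3)
A(E) = 0
A(0 + 3)*23 + t(3, -4) = 0*23 + 3 = 0 + 3 = 3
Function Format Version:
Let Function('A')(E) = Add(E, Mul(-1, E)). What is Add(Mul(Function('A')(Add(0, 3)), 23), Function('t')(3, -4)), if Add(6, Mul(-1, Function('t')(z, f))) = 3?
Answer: 3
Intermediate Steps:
Function('t')(z, f) = 3 (Function('t')(z, f) = Add(6, Mul(-1, 3)) = Add(6, -3) = 3)
Function('A')(E) = 0
Add(Mul(Function('A')(Add(0, 3)), 23), Function('t')(3, -4)) = Add(Mul(0, 23), 3) = Add(0, 3) = 3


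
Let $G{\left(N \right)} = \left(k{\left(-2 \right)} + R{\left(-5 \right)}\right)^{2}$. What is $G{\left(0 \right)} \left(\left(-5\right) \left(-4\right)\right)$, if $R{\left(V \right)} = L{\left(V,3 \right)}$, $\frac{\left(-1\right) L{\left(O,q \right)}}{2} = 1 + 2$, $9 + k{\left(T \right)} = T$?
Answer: $5780$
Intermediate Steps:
$k{\left(T \right)} = -9 + T$
$L{\left(O,q \right)} = -6$ ($L{\left(O,q \right)} = - 2 \left(1 + 2\right) = \left(-2\right) 3 = -6$)
$R{\left(V \right)} = -6$
$G{\left(N \right)} = 289$ ($G{\left(N \right)} = \left(\left(-9 - 2\right) - 6\right)^{2} = \left(-11 - 6\right)^{2} = \left(-17\right)^{2} = 289$)
$G{\left(0 \right)} \left(\left(-5\right) \left(-4\right)\right) = 289 \left(\left(-5\right) \left(-4\right)\right) = 289 \cdot 20 = 5780$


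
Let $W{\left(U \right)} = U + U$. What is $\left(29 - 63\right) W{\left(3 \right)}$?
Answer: $-204$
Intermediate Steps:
$W{\left(U \right)} = 2 U$
$\left(29 - 63\right) W{\left(3 \right)} = \left(29 - 63\right) 2 \cdot 3 = \left(-34\right) 6 = -204$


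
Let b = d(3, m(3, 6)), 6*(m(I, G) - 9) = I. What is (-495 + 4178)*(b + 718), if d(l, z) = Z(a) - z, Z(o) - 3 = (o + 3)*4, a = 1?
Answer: 5358765/2 ≈ 2.6794e+6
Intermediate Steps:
m(I, G) = 9 + I/6
Z(o) = 15 + 4*o (Z(o) = 3 + (o + 3)*4 = 3 + (3 + o)*4 = 3 + (12 + 4*o) = 15 + 4*o)
d(l, z) = 19 - z (d(l, z) = (15 + 4*1) - z = (15 + 4) - z = 19 - z)
b = 19/2 (b = 19 - (9 + (1/6)*3) = 19 - (9 + 1/2) = 19 - 1*19/2 = 19 - 19/2 = 19/2 ≈ 9.5000)
(-495 + 4178)*(b + 718) = (-495 + 4178)*(19/2 + 718) = 3683*(1455/2) = 5358765/2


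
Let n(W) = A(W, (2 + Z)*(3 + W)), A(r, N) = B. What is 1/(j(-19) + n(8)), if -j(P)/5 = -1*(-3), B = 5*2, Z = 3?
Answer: -⅕ ≈ -0.20000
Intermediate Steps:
B = 10
A(r, N) = 10
n(W) = 10
j(P) = -15 (j(P) = -(-5)*(-3) = -5*3 = -15)
1/(j(-19) + n(8)) = 1/(-15 + 10) = 1/(-5) = -⅕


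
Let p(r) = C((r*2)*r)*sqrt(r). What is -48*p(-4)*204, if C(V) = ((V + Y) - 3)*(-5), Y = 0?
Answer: 2839680*I ≈ 2.8397e+6*I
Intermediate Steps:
C(V) = 15 - 5*V (C(V) = ((V + 0) - 3)*(-5) = (V - 3)*(-5) = (-3 + V)*(-5) = 15 - 5*V)
p(r) = sqrt(r)*(15 - 10*r**2) (p(r) = (15 - 5*r*2*r)*sqrt(r) = (15 - 5*2*r*r)*sqrt(r) = (15 - 10*r**2)*sqrt(r) = sqrt(r)*(15 - 10*r**2))
-48*p(-4)*204 = -48*sqrt(-4)*(15 - 10*(-4)**2)*204 = -48*2*I*(15 - 10*16)*204 = -48*2*I*(15 - 160)*204 = -48*2*I*(-145)*204 = -(-13920)*I*204 = (13920*I)*204 = 2839680*I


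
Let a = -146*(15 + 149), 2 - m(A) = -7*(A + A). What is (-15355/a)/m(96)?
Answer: 15355/32228624 ≈ 0.00047644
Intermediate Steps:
m(A) = 2 + 14*A (m(A) = 2 - (-7)*(A + A) = 2 - (-7)*2*A = 2 - (-14)*A = 2 + 14*A)
a = -23944 (a = -146*164 = -23944)
(-15355/a)/m(96) = (-15355/(-23944))/(2 + 14*96) = (-15355*(-1/23944))/(2 + 1344) = (15355/23944)/1346 = (15355/23944)*(1/1346) = 15355/32228624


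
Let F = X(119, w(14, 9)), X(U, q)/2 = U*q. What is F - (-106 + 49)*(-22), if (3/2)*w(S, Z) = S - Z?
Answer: -1382/3 ≈ -460.67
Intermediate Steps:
w(S, Z) = -2*Z/3 + 2*S/3 (w(S, Z) = 2*(S - Z)/3 = -2*Z/3 + 2*S/3)
X(U, q) = 2*U*q (X(U, q) = 2*(U*q) = 2*U*q)
F = 2380/3 (F = 2*119*(-⅔*9 + (⅔)*14) = 2*119*(-6 + 28/3) = 2*119*(10/3) = 2380/3 ≈ 793.33)
F - (-106 + 49)*(-22) = 2380/3 - (-106 + 49)*(-22) = 2380/3 - (-57)*(-22) = 2380/3 - 1*1254 = 2380/3 - 1254 = -1382/3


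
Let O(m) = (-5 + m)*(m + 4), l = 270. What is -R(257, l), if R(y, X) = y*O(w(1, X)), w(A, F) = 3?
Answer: 3598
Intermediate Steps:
O(m) = (-5 + m)*(4 + m)
R(y, X) = -14*y (R(y, X) = y*(-20 + 3² - 1*3) = y*(-20 + 9 - 3) = y*(-14) = -14*y)
-R(257, l) = -(-14)*257 = -1*(-3598) = 3598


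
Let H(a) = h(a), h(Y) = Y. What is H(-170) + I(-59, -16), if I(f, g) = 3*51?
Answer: -17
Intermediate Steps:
I(f, g) = 153
H(a) = a
H(-170) + I(-59, -16) = -170 + 153 = -17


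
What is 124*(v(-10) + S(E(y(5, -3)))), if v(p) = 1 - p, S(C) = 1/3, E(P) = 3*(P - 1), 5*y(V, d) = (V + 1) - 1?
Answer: 4216/3 ≈ 1405.3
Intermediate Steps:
y(V, d) = V/5 (y(V, d) = ((V + 1) - 1)/5 = ((1 + V) - 1)/5 = V/5)
E(P) = -3 + 3*P (E(P) = 3*(-1 + P) = -3 + 3*P)
S(C) = ⅓
124*(v(-10) + S(E(y(5, -3)))) = 124*((1 - 1*(-10)) + ⅓) = 124*((1 + 10) + ⅓) = 124*(11 + ⅓) = 124*(34/3) = 4216/3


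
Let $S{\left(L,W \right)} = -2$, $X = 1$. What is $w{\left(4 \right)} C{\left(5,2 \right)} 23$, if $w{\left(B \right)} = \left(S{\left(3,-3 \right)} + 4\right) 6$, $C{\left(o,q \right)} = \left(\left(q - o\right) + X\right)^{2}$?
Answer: $1104$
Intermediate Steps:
$C{\left(o,q \right)} = \left(1 + q - o\right)^{2}$ ($C{\left(o,q \right)} = \left(\left(q - o\right) + 1\right)^{2} = \left(1 + q - o\right)^{2}$)
$w{\left(B \right)} = 12$ ($w{\left(B \right)} = \left(-2 + 4\right) 6 = 2 \cdot 6 = 12$)
$w{\left(4 \right)} C{\left(5,2 \right)} 23 = 12 \left(1 + 2 - 5\right)^{2} \cdot 23 = 12 \left(-2\right)^{2} \cdot 23 = 12 \cdot 4 \cdot 23 = 48 \cdot 23 = 1104$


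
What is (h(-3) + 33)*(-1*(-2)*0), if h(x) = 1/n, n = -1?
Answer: 0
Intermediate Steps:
h(x) = -1 (h(x) = 1/(-1) = -1)
(h(-3) + 33)*(-1*(-2)*0) = (-1 + 33)*(-1*(-2)*0) = 32*(2*0) = 32*0 = 0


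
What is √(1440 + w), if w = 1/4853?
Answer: √33914321813/4853 ≈ 37.947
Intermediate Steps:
w = 1/4853 ≈ 0.00020606
√(1440 + w) = √(1440 + 1/4853) = √(6988321/4853) = √33914321813/4853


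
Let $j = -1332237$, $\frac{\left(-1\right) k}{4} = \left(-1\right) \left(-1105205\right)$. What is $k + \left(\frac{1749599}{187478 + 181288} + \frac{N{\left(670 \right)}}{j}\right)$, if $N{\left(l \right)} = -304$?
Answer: $- \frac{723958172608278871}{163761236514} \approx -4.4208 \cdot 10^{6}$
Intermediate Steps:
$k = -4420820$ ($k = - 4 \left(\left(-1\right) \left(-1105205\right)\right) = \left(-4\right) 1105205 = -4420820$)
$k + \left(\frac{1749599}{187478 + 181288} + \frac{N{\left(670 \right)}}{j}\right) = -4420820 - \left(- \frac{304}{1332237} - \frac{1749599}{187478 + 181288}\right) = -4420820 - \left(- \frac{304}{1332237} - \frac{1749599}{368766}\right) = -4420820 + \left(1749599 \cdot \frac{1}{368766} + \frac{304}{1332237}\right) = -4420820 + \left(\frac{1749599}{368766} + \frac{304}{1332237}\right) = -4420820 + \frac{776997542609}{163761236514} = - \frac{723958172608278871}{163761236514}$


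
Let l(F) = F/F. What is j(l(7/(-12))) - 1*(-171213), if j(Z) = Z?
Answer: 171214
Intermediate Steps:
l(F) = 1
j(l(7/(-12))) - 1*(-171213) = 1 - 1*(-171213) = 1 + 171213 = 171214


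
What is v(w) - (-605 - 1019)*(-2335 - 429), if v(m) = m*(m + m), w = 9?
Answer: -4488574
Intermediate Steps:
v(m) = 2*m**2 (v(m) = m*(2*m) = 2*m**2)
v(w) - (-605 - 1019)*(-2335 - 429) = 2*9**2 - (-605 - 1019)*(-2335 - 429) = 2*81 - (-1624)*(-2764) = 162 - 1*4488736 = 162 - 4488736 = -4488574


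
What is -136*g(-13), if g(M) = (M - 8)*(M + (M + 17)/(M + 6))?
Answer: -38760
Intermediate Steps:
g(M) = (-8 + M)*(M + (17 + M)/(6 + M))
-136*g(-13) = -136*(-136 + (-13)³ - 1*(-13)² - 39*(-13))/(6 - 13) = -136*(-136 - 2197 - 1*169 + 507)/(-7) = -(-136)*(-136 - 2197 - 169 + 507)/7 = -(-136)*(-1995)/7 = -136*285 = -38760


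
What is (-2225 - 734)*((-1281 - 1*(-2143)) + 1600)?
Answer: -7285058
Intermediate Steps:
(-2225 - 734)*((-1281 - 1*(-2143)) + 1600) = -2959*((-1281 + 2143) + 1600) = -2959*(862 + 1600) = -2959*2462 = -7285058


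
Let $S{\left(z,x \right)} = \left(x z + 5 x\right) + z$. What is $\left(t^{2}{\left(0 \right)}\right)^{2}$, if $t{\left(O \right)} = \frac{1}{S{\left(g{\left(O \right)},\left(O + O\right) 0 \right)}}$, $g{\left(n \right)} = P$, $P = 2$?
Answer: $\frac{1}{16} \approx 0.0625$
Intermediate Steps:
$g{\left(n \right)} = 2$
$S{\left(z,x \right)} = z + 5 x + x z$ ($S{\left(z,x \right)} = \left(5 x + x z\right) + z = z + 5 x + x z$)
$t{\left(O \right)} = \frac{1}{2}$ ($t{\left(O \right)} = \frac{1}{2 + 5 \left(O + O\right) 0 + \left(O + O\right) 0 \cdot 2} = \frac{1}{2 + 5 \cdot 2 O 0 + 2 O 0 \cdot 2} = \frac{1}{2 + 5 \cdot 0 + 0 \cdot 2} = \frac{1}{2 + 0 + 0} = \frac{1}{2}$)
$\left(t^{2}{\left(0 \right)}\right)^{2} = \left(\left(\frac{1}{2}\right)^{2}\right)^{2} = \left(\frac{1}{4}\right)^{2} = \frac{1}{16}$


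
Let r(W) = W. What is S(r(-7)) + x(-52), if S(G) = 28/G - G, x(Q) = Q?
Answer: -49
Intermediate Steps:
S(G) = -G + 28/G
S(r(-7)) + x(-52) = (-1*(-7) + 28/(-7)) - 52 = (7 + 28*(-⅐)) - 52 = (7 - 4) - 52 = 3 - 52 = -49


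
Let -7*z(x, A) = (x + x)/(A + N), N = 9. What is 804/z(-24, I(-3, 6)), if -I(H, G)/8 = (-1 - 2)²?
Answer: -29547/4 ≈ -7386.8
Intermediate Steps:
I(H, G) = -72 (I(H, G) = -8*(-1 - 2)² = -8*(-3)² = -8*9 = -72)
z(x, A) = -2*x/(7*(9 + A)) (z(x, A) = -(x + x)/(7*(A + 9)) = -2*x/(7*(9 + A)))
804/z(-24, I(-3, 6)) = 804/((-2*(-24)/(63 + 7*(-72)))) = 804/((-2*(-24)/(63 - 504))) = 804/((-2*(-24)/(-441))) = 804/((-2*(-24)*(-1/441))) = 804/(-16/147) = 804*(-147/16) = -29547/4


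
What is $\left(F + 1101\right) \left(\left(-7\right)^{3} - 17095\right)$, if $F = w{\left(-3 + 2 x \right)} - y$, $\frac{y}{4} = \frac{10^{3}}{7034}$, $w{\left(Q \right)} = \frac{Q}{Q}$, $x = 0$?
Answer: $- \frac{67550173492}{3517} \approx -1.9207 \cdot 10^{7}$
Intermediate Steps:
$w{\left(Q \right)} = 1$
$y = \frac{2000}{3517}$ ($y = 4 \frac{10^{3}}{7034} = 4 \cdot 1000 \cdot \frac{1}{7034} = 4 \cdot \frac{500}{3517} = \frac{2000}{3517} \approx 0.56867$)
$F = \frac{1517}{3517}$ ($F = 1 - \frac{2000}{3517} = \frac{1517}{3517} \approx 0.43133$)
$\left(F + 1101\right) \left(\left(-7\right)^{3} - 17095\right) = \left(\frac{1517}{3517} + 1101\right) \left(\left(-7\right)^{3} - 17095\right) = \frac{3873734 \left(-343 - 17095\right)}{3517} = \frac{3873734}{3517} \left(-17438\right) = - \frac{67550173492}{3517}$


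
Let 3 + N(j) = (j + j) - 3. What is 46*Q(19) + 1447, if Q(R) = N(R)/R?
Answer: 28965/19 ≈ 1524.5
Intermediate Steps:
N(j) = -6 + 2*j (N(j) = -3 + ((j + j) - 3) = -3 + (2*j - 3) = -3 + (-3 + 2*j) = -6 + 2*j)
Q(R) = (-6 + 2*R)/R
46*Q(19) + 1447 = 46*(2 - 6/19) + 1447 = 46*(32/19) + 1447 = 1472/19 + 1447 = 28965/19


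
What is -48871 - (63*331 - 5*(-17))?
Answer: -69809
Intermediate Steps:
-48871 - (63*331 - 5*(-17)) = -48871 - (20853 + 85) = -48871 - 1*20938 = -48871 - 20938 = -69809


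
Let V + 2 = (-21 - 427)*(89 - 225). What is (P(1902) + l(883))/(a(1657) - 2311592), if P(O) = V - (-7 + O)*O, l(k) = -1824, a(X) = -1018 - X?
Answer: 3545188/2314267 ≈ 1.5319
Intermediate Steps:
V = 60926 (V = -2 + (-21 - 427)*(89 - 225) = -2 - 448*(-136) = -2 + 60928 = 60926)
P(O) = 60926 - O*(-7 + O) (P(O) = 60926 - (-7 + O)*O = 60926 - O*(-7 + O))
(P(1902) + l(883))/(a(1657) - 2311592) = ((60926 - 1*1902**2 + 7*1902) - 1824)/((-1018 - 1*1657) - 2311592) = ((60926 - 1*3617604 + 13314) - 1824)/((-1018 - 1657) - 2311592) = ((60926 - 3617604 + 13314) - 1824)/(-2675 - 2311592) = (-3543364 - 1824)/(-2314267) = -3545188*(-1/2314267) = 3545188/2314267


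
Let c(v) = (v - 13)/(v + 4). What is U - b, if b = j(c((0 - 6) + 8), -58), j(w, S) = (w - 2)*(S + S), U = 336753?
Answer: 1008925/3 ≈ 3.3631e+5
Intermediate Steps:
c(v) = (-13 + v)/(4 + v)
j(w, S) = 2*S*(-2 + w) (j(w, S) = (-2 + w)*(2*S) = 2*S*(-2 + w))
b = 1334/3 (b = 2*(-58)*(-2 + (-13 + ((0 - 6) + 8))/(4 + ((0 - 6) + 8))) = 2*(-58)*(-2 + (-13 + (-6 + 8))/(4 + (-6 + 8))) = 2*(-58)*(-2 + (-13 + 2)/(4 + 2)) = 2*(-58)*(-2 - 11/6) = 2*(-58)*(-23/6) = 1334/3 ≈ 444.67)
U - b = 336753 - 1*1334/3 = 336753 - 1334/3 = 1008925/3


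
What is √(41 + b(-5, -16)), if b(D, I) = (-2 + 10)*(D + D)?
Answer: I*√39 ≈ 6.245*I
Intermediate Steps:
b(D, I) = 16*D (b(D, I) = 8*(2*D) = 16*D)
√(41 + b(-5, -16)) = √(41 + 16*(-5)) = √(41 - 80) = √(-39) = I*√39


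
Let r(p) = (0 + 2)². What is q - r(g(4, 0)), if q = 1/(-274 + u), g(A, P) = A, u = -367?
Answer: -2565/641 ≈ -4.0016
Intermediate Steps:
r(p) = 4 (r(p) = 2² = 4)
q = -1/641 (q = 1/(-274 - 367) = 1/(-641) = -1/641 ≈ -0.0015601)
q - r(g(4, 0)) = -1/641 - 1*4 = -1/641 - 4 = -2565/641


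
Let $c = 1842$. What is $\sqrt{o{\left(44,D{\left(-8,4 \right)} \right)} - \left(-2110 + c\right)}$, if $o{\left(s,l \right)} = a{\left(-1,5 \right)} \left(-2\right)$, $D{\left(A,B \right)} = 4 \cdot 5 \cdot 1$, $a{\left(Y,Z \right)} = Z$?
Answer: $\sqrt{258} \approx 16.062$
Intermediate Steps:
$D{\left(A,B \right)} = 20$ ($D{\left(A,B \right)} = 20 \cdot 1 = 20$)
$o{\left(s,l \right)} = -10$ ($o{\left(s,l \right)} = 5 \left(-2\right) = -10$)
$\sqrt{o{\left(44,D{\left(-8,4 \right)} \right)} - \left(-2110 + c\right)} = \sqrt{-10 + \left(2110 - 1842\right)} = \sqrt{-10 + 268} = \sqrt{258}$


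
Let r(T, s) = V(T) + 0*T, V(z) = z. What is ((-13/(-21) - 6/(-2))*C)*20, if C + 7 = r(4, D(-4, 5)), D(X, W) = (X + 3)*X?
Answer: -1520/7 ≈ -217.14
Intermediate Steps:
D(X, W) = X*(3 + X) (D(X, W) = (3 + X)*X = X*(3 + X))
r(T, s) = T (r(T, s) = T + 0*T = T + 0 = T)
C = -3 (C = -7 + 4 = -3)
((-13/(-21) - 6/(-2))*C)*20 = ((-13/(-21) - 6/(-2))*(-3))*20 = ((-13*(-1/21) - 6*(-½))*(-3))*20 = ((13/21 + 3)*(-3))*20 = ((76/21)*(-3))*20 = -76/7*20 = -1520/7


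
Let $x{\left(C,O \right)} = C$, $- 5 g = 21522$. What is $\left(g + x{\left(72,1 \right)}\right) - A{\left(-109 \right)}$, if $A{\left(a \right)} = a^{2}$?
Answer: $- \frac{80567}{5} \approx -16113.0$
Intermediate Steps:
$g = - \frac{21522}{5}$ ($g = \left(- \frac{1}{5}\right) 21522 = - \frac{21522}{5} \approx -4304.4$)
$\left(g + x{\left(72,1 \right)}\right) - A{\left(-109 \right)} = \left(- \frac{21522}{5} + 72\right) - \left(-109\right)^{2} = - \frac{21162}{5} - 11881 = - \frac{80567}{5}$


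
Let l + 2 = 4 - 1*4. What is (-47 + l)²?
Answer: 2401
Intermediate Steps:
l = -2 (l = -2 + (4 - 1*4) = -2 + (4 - 4) = -2 + 0 = -2)
(-47 + l)² = (-47 - 2)² = (-49)² = 2401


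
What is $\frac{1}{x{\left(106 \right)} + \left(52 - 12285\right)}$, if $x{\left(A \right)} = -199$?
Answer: $- \frac{1}{12432} \approx -8.0438 \cdot 10^{-5}$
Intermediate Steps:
$\frac{1}{x{\left(106 \right)} + \left(52 - 12285\right)} = \frac{1}{-199 + \left(52 - 12285\right)} = \frac{1}{-199 - 12233} = \frac{1}{-12432} = - \frac{1}{12432}$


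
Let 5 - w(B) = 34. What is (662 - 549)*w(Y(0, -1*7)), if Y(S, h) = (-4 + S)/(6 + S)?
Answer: -3277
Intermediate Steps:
Y(S, h) = (-4 + S)/(6 + S)
w(B) = -29 (w(B) = 5 - 1*34 = 5 - 34 = -29)
(662 - 549)*w(Y(0, -1*7)) = (662 - 549)*(-29) = 113*(-29) = -3277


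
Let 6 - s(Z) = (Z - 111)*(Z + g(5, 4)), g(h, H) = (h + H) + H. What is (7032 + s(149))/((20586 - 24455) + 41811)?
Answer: 441/18971 ≈ 0.023246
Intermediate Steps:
g(h, H) = h + 2*H (g(h, H) = (H + h) + H = h + 2*H)
s(Z) = 6 - (-111 + Z)*(13 + Z) (s(Z) = 6 - (Z - 111)*(Z + (5 + 2*4)) = 6 - (-111 + Z)*(Z + (5 + 8)) = 6 - (-111 + Z)*(Z + 13) = 6 - (-111 + Z)*(13 + Z))
(7032 + s(149))/((20586 - 24455) + 41811) = (7032 + (1449 - 1*149**2 + 98*149))/((20586 - 24455) + 41811) = (7032 + (1449 - 1*22201 + 14602))/(-3869 + 41811) = (7032 + (1449 - 22201 + 14602))/37942 = (7032 - 6150)*(1/37942) = 882*(1/37942) = 441/18971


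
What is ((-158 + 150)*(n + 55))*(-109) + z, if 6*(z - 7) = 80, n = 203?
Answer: 674989/3 ≈ 2.2500e+5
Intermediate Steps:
z = 61/3 (z = 7 + (⅙)*80 = 7 + 40/3 = 61/3 ≈ 20.333)
((-158 + 150)*(n + 55))*(-109) + z = ((-158 + 150)*(203 + 55))*(-109) + 61/3 = -8*258*(-109) + 61/3 = -2064*(-109) + 61/3 = 224976 + 61/3 = 674989/3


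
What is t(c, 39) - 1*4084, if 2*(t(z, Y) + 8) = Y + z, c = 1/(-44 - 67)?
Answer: -452048/111 ≈ -4072.5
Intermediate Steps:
c = -1/111 (c = 1/(-111) = -1/111 ≈ -0.0090090)
t(z, Y) = -8 + Y/2 + z/2 (t(z, Y) = -8 + (Y + z)/2 = -8 + (Y/2 + z/2) = -8 + Y/2 + z/2)
t(c, 39) - 1*4084 = (-8 + (½)*39 + (½)*(-1/111)) - 1*4084 = (-8 + 39/2 - 1/222) - 4084 = 1276/111 - 4084 = -452048/111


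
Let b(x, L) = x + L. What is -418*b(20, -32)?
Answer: 5016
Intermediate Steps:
b(x, L) = L + x
-418*b(20, -32) = -418*(-32 + 20) = -418*(-12) = 5016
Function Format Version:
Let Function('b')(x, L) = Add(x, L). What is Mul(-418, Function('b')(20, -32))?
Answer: 5016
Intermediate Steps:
Function('b')(x, L) = Add(L, x)
Mul(-418, Function('b')(20, -32)) = Mul(-418, Add(-32, 20)) = Mul(-418, -12) = 5016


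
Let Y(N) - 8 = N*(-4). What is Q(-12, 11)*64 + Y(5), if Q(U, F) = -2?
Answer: -140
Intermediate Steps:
Y(N) = 8 - 4*N (Y(N) = 8 + N*(-4) = 8 - 4*N)
Q(-12, 11)*64 + Y(5) = -2*64 + (8 - 4*5) = -128 + (8 - 20) = -128 - 12 = -140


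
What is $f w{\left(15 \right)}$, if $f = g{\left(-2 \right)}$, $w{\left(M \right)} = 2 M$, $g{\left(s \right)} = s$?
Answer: $-60$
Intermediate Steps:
$f = -2$
$f w{\left(15 \right)} = - 2 \cdot 2 \cdot 15 = \left(-2\right) 30 = -60$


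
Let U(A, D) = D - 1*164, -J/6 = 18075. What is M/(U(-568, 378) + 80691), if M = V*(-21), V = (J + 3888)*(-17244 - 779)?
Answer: -39574939446/80905 ≈ -4.8915e+5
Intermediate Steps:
J = -108450 (J = -6*18075 = -108450)
V = 1884520926 (V = (-108450 + 3888)*(-17244 - 779) = -104562*(-18023) = 1884520926)
U(A, D) = -164 + D (U(A, D) = D - 164 = -164 + D)
M = -39574939446 (M = 1884520926*(-21) = -39574939446)
M/(U(-568, 378) + 80691) = -39574939446/((-164 + 378) + 80691) = -39574939446/(214 + 80691) = -39574939446/80905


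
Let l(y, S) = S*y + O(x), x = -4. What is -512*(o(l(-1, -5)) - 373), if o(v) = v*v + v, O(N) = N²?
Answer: -45568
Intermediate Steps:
l(y, S) = 16 + S*y (l(y, S) = S*y + (-4)² = S*y + 16 = 16 + S*y)
o(v) = v + v² (o(v) = v² + v = v + v²)
-512*(o(l(-1, -5)) - 373) = -512*((16 - 5*(-1))*(1 + (16 - 5*(-1))) - 373) = -512*((16 + 5)*(1 + (16 + 5)) - 373) = -512*(21*(1 + 21) - 373) = -512*(21*22 - 373) = -512*(462 - 373) = -512*89 = -45568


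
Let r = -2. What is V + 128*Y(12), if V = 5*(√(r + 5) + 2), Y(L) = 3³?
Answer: 3466 + 5*√3 ≈ 3474.7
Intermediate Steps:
Y(L) = 27
V = 10 + 5*√3 (V = 5*(√(-2 + 5) + 2) = 5*(√3 + 2) = 5*(2 + √3) = 10 + 5*√3 ≈ 18.660)
V + 128*Y(12) = (10 + 5*√3) + 128*27 = (10 + 5*√3) + 3456 = 3466 + 5*√3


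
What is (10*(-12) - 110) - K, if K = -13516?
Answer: 13286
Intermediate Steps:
(10*(-12) - 110) - K = (10*(-12) - 110) - 1*(-13516) = (-120 - 110) + 13516 = -230 + 13516 = 13286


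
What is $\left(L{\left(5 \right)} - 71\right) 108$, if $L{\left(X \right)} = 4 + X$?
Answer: $-6696$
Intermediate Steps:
$\left(L{\left(5 \right)} - 71\right) 108 = \left(\left(4 + 5\right) - 71\right) 108 = \left(9 - 71\right) 108 = \left(-62\right) 108 = -6696$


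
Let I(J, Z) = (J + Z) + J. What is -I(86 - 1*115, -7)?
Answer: 65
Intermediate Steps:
I(J, Z) = Z + 2*J
-I(86 - 1*115, -7) = -(-7 + 2*(86 - 1*115)) = -(-7 + 2*(86 - 115)) = -(-7 + 2*(-29)) = -(-7 - 58) = -1*(-65) = 65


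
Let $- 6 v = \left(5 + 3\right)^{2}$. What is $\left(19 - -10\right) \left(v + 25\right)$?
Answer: $\frac{1247}{3} \approx 415.67$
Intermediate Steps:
$v = - \frac{32}{3}$ ($v = - \frac{\left(5 + 3\right)^{2}}{6} = - \frac{8^{2}}{6} = \left(- \frac{1}{6}\right) 64 = - \frac{32}{3} \approx -10.667$)
$\left(19 - -10\right) \left(v + 25\right) = \left(19 - -10\right) \left(- \frac{32}{3} + 25\right) = \left(19 + 10\right) \frac{43}{3} = 29 \cdot \frac{43}{3} = \frac{1247}{3}$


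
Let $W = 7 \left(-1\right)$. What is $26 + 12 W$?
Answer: $-58$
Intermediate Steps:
$W = -7$
$26 + 12 W = 26 + 12 \left(-7\right) = 26 - 84 = -58$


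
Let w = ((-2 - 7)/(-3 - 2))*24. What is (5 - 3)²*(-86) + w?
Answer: -1504/5 ≈ -300.80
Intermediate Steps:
w = 216/5 (w = -9/(-5)*24 = -9*(-⅕)*24 = (9/5)*24 = 216/5 ≈ 43.200)
(5 - 3)²*(-86) + w = (5 - 3)²*(-86) + 216/5 = 2²*(-86) + 216/5 = 4*(-86) + 216/5 = -344 + 216/5 = -1504/5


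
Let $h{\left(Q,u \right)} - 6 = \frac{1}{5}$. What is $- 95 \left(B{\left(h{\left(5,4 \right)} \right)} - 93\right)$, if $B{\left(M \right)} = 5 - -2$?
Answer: $8170$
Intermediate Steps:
$h{\left(Q,u \right)} = \frac{31}{5}$ ($h{\left(Q,u \right)} = 6 + \frac{1}{5} = \frac{31}{5}$)
$B{\left(M \right)} = 7$ ($B{\left(M \right)} = 5 + 2 = 7$)
$- 95 \left(B{\left(h{\left(5,4 \right)} \right)} - 93\right) = - 95 \left(7 - 93\right) = \left(-95\right) \left(-86\right) = 8170$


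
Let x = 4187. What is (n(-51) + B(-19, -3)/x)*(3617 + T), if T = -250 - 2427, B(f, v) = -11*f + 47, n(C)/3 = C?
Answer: -601933700/4187 ≈ -1.4376e+5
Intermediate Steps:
n(C) = 3*C
B(f, v) = 47 - 11*f
T = -2677
(n(-51) + B(-19, -3)/x)*(3617 + T) = (3*(-51) + (47 - 11*(-19))/4187)*(3617 - 2677) = (-153 + (47 + 209)*(1/4187))*940 = (-153 + 256*(1/4187))*940 = (-153 + 256/4187)*940 = -640355/4187*940 = -601933700/4187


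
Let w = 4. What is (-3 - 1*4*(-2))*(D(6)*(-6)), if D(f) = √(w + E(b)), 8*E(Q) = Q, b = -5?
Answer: -45*√6/2 ≈ -55.114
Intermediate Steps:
E(Q) = Q/8
D(f) = 3*√6/4 (D(f) = √(4 + (⅛)*(-5)) = √(4 - 5/8) = √(27/8) = 3*√6/4)
(-3 - 1*4*(-2))*(D(6)*(-6)) = (-3 - 1*4*(-2))*((3*√6/4)*(-6)) = (-3 - 4*(-2))*(-9*√6/2) = (-3 + 8)*(-9*√6/2) = 5*(-9*√6/2) = -45*√6/2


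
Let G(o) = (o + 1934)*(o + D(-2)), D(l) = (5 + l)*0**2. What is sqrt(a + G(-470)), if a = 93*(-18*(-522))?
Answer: 2*sqrt(46437) ≈ 430.98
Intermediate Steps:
D(l) = 0 (D(l) = (5 + l)*0 = 0)
a = 873828 (a = 93*9396 = 873828)
G(o) = o*(1934 + o) (G(o) = (o + 1934)*(o + 0) = (1934 + o)*o = o*(1934 + o))
sqrt(a + G(-470)) = sqrt(873828 - 470*(1934 - 470)) = sqrt(873828 - 470*1464) = sqrt(873828 - 688080) = sqrt(185748) = 2*sqrt(46437)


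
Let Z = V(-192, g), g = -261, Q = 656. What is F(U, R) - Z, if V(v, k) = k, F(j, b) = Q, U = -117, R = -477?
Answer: 917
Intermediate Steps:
F(j, b) = 656
Z = -261
F(U, R) - Z = 656 - 1*(-261) = 656 + 261 = 917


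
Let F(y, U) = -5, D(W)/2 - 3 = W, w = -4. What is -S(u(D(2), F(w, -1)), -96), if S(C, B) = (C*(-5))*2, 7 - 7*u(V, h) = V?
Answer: -30/7 ≈ -4.2857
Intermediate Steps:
D(W) = 6 + 2*W
u(V, h) = 1 - V/7
S(C, B) = -10*C (S(C, B) = -5*C*2 = -10*C)
-S(u(D(2), F(w, -1)), -96) = -(-10)*(1 - (6 + 2*2)/7) = -(-10)*(1 - (6 + 4)/7) = -(-10)*(1 - ⅐*10) = -(-10)*(1 - 10/7) = -(-10)*(-3)/7 = -1*30/7 = -30/7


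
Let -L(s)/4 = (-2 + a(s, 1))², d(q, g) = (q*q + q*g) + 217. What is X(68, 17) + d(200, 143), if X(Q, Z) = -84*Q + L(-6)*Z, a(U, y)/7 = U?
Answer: -68543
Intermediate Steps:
a(U, y) = 7*U
d(q, g) = 217 + q² + g*q (d(q, g) = (q² + g*q) + 217 = 217 + q² + g*q)
L(s) = -4*(-2 + 7*s)²
X(Q, Z) = -7744*Z - 84*Q (X(Q, Z) = -84*Q + (-4*(-2 + 7*(-6))²)*Z = -84*Q + (-4*(-2 - 42)²)*Z = -84*Q + (-4*(-44)²)*Z = -84*Q + (-4*1936)*Z = -84*Q - 7744*Z = -7744*Z - 84*Q)
X(68, 17) + d(200, 143) = (-7744*17 - 84*68) + (217 + 200² + 143*200) = (-131648 - 5712) + (217 + 40000 + 28600) = -137360 + 68817 = -68543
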